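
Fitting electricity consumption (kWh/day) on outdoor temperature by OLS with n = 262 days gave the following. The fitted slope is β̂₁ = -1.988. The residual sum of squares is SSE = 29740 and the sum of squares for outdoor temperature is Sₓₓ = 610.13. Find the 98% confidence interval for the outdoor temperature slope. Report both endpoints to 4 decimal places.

MSE = SSE/(n − 2) = 29740/260 = 114.385.
SE(β̂₁) = √(MSE/Sₓₓ) = √(114.385/610.13) = 0.432985.
df = n − 2 = 260.
t* = t_{0.01, 260} = 2.340775.
Margin = t* × SE = 2.340775 × 0.432985 = 1.013520.
CI: -1.988 ± 1.013520 → (-3.0015, -0.9745).
With 98% confidence, each one-unit increase in outdoor temperature is associated with a change of between -3.0015 and -0.9745 kWh/day in electricity consumption.

(-3.0015, -0.9745)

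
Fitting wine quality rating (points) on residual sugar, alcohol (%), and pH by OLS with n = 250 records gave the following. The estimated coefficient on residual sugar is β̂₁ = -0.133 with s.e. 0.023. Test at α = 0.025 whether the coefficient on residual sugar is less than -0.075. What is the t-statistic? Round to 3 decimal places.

H₀: β₁ = -0.075 vs H₁: β₁ < -0.075.
t = (β̂₁ − β₁⁰)/SE = (-0.133 − (-0.075)) / 0.023 = -2.522.
df = n − k − 1 = 250 − 3 − 1 = 246.
One-sided p ≈ 0.0062, which is < 0.025, so reject H₀.
There is evidence that the true slope on residual sugar is below -0.075 points per unit, holding the other predictors fixed.

t = -2.522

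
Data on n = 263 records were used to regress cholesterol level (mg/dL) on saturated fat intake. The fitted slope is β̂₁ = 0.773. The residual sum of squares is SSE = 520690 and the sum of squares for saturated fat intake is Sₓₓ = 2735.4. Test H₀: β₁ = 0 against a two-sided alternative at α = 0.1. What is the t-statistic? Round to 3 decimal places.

MSE = SSE/(n − 2) = 520690/261 = 1994.98.
SE(β̂₁) = √(MSE/Sₓₓ) = √(1994.98/2735.4) = 0.854002.
t = 0.773 / 0.854002 = 0.905.
df = n − 2 = 261.
Two-sided p ≈ 0.3662, which is ≥ 0.1, so fail to reject H₀.
The data do not give significant evidence of an association between saturated fat intake and cholesterol level.

t = 0.905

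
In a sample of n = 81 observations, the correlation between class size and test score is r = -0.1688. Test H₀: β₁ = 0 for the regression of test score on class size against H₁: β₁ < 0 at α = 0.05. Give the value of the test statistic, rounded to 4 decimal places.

t = r·√(n − 2)/√(1 − r²) = -0.1688·√79/√0.971507 = -1.5222.
df = n − 2 = 79.
One-sided p ≈ 0.0660, which is ≥ 0.05, so fail to reject H₀.
The data do not give significant evidence of a linear association between class size and test score.

t = -1.5222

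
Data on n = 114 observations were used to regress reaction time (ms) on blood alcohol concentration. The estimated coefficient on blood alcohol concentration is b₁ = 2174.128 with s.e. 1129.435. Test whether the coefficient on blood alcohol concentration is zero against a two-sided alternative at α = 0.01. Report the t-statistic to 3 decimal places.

t = 1.925

H₀: β₁ = 0 vs H₁: β₁ ≠ 0.
t = (b₁ − β₁⁰)/SE = 2174.128 / 1129.435 = 1.925.
df = n − 2 = 114 − 2 = 112.
Two-sided p ≈ 0.0568, which is ≥ 0.01, so fail to reject H₀.
The data do not give significant evidence of an association between blood alcohol concentration and reaction time.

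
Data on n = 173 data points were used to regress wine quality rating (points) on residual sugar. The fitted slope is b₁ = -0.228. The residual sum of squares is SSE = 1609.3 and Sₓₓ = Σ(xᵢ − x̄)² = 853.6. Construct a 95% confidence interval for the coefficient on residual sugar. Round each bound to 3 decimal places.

(-0.435, -0.021)

MSE = SSE/(n − 2) = 1609.3/171 = 9.41111.
SE(b₁) = √(MSE/Sₓₓ) = √(9.41111/853.6) = 0.105001.
df = n − 2 = 171.
t* = t_{0.025, 171} = 1.973934.
Margin = t* × SE = 1.973934 × 0.105001 = 0.20726.
CI: -0.228 ± 0.20726 → (-0.435, -0.021).
With 95% confidence, each one-unit increase in residual sugar is associated with a change of between -0.435 and -0.021 points in wine quality rating.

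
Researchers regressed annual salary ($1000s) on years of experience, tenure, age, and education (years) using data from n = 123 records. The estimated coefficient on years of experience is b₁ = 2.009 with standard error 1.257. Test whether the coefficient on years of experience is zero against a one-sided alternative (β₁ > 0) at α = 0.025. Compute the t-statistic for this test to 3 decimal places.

H₀: β₁ = 0 vs H₁: β₁ > 0.
t = (b₁ − β₁⁰)/SE = 2.009 / 1.257 = 1.598.
df = n − k − 1 = 123 − 4 − 1 = 118.
One-sided p ≈ 0.0563, which is ≥ 0.025, so fail to reject H₀.
The data do not give significant evidence that the true slope on years of experience is positive, holding the other predictors fixed.

t = 1.598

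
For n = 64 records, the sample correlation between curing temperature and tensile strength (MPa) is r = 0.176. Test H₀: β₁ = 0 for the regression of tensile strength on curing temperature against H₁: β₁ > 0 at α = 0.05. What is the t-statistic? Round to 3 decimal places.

t = r·√(n − 2)/√(1 − r²) = 0.176·√62/√0.969024 = 1.408.
df = n − 2 = 62.
One-sided p ≈ 0.0821, which is ≥ 0.05, so fail to reject H₀.
The data do not give significant evidence of a linear association between curing temperature and tensile strength.

t = 1.408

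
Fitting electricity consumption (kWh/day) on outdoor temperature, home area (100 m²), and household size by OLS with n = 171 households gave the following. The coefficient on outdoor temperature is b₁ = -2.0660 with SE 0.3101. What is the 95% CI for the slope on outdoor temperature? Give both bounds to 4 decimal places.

df = n − k − 1 = 171 − 3 − 1 = 167.
t* = t_{0.025, 167} = 1.974271.
Margin = t* × SE = 1.974271 × 0.3101 = 0.612221.
CI: -2.0660 ± 0.612221 → (-2.6782, -1.4538).
With 95% confidence, each one-unit increase in outdoor temperature is associated with a change of between -2.6782 and -1.4538 kWh/day in electricity consumption, holding the other predictors fixed.

(-2.6782, -1.4538)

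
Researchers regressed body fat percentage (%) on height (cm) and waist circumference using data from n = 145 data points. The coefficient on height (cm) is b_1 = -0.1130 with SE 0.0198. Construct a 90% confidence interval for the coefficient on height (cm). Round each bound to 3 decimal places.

df = n − k − 1 = 145 − 2 − 1 = 142.
t* = t_{0.05, 142} = 1.655655.
Margin = t* × SE = 1.655655 × 0.0198 = 0.03278.
CI: -0.1130 ± 0.03278 → (-0.146, -0.080).
With 90% confidence, each one-unit increase in height (cm) is associated with a change of between -0.146 and -0.080 % in body fat percentage, holding the other predictors fixed.

(-0.146, -0.080)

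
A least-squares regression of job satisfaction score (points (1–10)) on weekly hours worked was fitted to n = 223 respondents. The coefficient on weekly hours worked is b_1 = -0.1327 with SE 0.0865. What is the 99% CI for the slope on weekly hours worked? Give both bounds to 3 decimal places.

(-0.357, 0.092)

df = n − 2 = 223 − 2 = 221.
t* = t_{0.005, 221} = 2.598258.
Margin = t* × SE = 2.598258 × 0.0865 = 0.22475.
CI: -0.1327 ± 0.22475 → (-0.357, 0.092).
With 99% confidence, each one-unit increase in weekly hours worked is associated with a change of between -0.357 and 0.092 points (1–10) in job satisfaction score.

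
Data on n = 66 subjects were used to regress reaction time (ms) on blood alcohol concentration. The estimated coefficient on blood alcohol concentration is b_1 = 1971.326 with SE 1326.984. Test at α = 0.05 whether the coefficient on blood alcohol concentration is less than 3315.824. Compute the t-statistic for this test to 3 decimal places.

t = -1.013

H₀: β₁ = 3315.824 vs H₁: β₁ < 3315.824.
t = (b_1 − β₁⁰)/SE = (1971.326 − 3315.824) / 1326.984 = -1.013.
df = n − 2 = 66 − 2 = 64.
One-sided p ≈ 0.1574, which is ≥ 0.05, so fail to reject H₀.
The data do not give significant evidence that the true slope on blood alcohol concentration is below 3315.824 ms per unit.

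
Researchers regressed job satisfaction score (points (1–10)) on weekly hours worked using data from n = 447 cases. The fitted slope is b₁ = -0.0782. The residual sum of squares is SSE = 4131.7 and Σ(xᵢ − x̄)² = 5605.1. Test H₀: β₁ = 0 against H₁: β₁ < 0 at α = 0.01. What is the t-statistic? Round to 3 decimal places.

t = -1.921

MSE = SSE/(n − 2) = 4131.7/445 = 9.28472.
SE(b₁) = √(MSE/Sₓₓ) = √(9.28472/5605.1) = 0.0406998.
t = -0.0782 / 0.0406998 = -1.921.
df = n − 2 = 445.
One-sided p ≈ 0.0277, which is ≥ 0.01, so fail to reject H₀.
The data do not give significant evidence that the true slope on weekly hours worked is negative.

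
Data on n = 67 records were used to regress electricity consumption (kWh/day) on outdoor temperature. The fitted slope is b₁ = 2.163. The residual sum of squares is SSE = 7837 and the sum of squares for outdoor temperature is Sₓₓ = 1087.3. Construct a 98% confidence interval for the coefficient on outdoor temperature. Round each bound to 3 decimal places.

MSE = SSE/(n − 2) = 7837/65 = 120.569.
SE(b₁) = √(MSE/Sₓₓ) = √(120.569/1087.3) = 0.332999.
df = n − 2 = 65.
t* = t_{0.01, 65} = 2.385097.
Margin = t* × SE = 2.385097 × 0.332999 = 0.79424.
CI: 2.163 ± 0.79424 → (1.369, 2.957).
With 98% confidence, each one-unit increase in outdoor temperature is associated with a change of between 1.369 and 2.957 kWh/day in electricity consumption.

(1.369, 2.957)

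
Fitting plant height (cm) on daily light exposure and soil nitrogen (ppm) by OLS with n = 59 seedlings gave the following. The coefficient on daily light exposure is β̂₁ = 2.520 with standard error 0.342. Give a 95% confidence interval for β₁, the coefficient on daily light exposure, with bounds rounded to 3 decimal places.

(1.835, 3.205)

df = n − k − 1 = 59 − 2 − 1 = 56.
t* = t_{0.025, 56} = 2.003241.
Margin = t* × SE = 2.003241 × 0.342 = 0.68511.
CI: 2.520 ± 0.68511 → (1.835, 3.205).
With 95% confidence, each one-unit increase in daily light exposure is associated with a change of between 1.835 and 3.205 cm in plant height, holding the other predictors fixed.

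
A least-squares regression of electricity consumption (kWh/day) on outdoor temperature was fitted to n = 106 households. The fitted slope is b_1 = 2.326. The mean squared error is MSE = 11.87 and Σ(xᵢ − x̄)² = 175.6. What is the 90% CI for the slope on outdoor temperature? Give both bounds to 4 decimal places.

(1.8945, 2.7575)

SE(b_1) = √(MSE/Sₓₓ) = √(11.87/175.6) = 0.259994.
df = n − 2 = 104.
t* = t_{0.05, 104} = 1.659637.
Margin = t* × SE = 1.659637 × 0.259994 = 0.431496.
CI: 2.326 ± 0.431496 → (1.8945, 2.7575).
With 90% confidence, each one-unit increase in outdoor temperature is associated with a change of between 1.8945 and 2.7575 kWh/day in electricity consumption.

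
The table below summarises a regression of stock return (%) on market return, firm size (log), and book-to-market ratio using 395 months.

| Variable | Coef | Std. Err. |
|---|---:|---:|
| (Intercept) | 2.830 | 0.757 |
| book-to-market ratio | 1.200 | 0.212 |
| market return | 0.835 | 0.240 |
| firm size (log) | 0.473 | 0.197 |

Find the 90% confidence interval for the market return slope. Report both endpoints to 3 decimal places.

Read off: b = 0.835, SE = 0.240 for market return.
df = n − k − 1 = 395 − 3 − 1 = 391.
t* = t_{0.05, 391} = 1.64876.
Margin = t* × SE = 1.64876 × 0.240 = 0.39570.
CI: 0.835 ± 0.39570 → (0.439, 1.231).

(0.439, 1.231)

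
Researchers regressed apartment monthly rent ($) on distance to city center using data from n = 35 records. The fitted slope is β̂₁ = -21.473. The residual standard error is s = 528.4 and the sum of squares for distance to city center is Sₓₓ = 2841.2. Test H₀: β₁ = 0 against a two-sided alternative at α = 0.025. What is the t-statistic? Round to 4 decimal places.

SE(β̂₁) = s/√Sₓₓ = 528.4/√2841.2 = 9.91316.
t = -21.473 / 9.91316 = -2.1661.
df = n − 2 = 33.
Two-sided p ≈ 0.0376, which is ≥ 0.025, so fail to reject H₀.
The data do not give significant evidence of an association between distance to city center and apartment monthly rent.

t = -2.1661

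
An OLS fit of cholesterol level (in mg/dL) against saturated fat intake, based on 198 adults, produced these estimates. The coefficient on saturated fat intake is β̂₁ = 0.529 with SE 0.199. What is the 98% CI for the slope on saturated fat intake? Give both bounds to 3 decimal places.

df = n − 2 = 198 − 2 = 196.
t* = t_{0.01, 196} = 2.345524.
Margin = t* × SE = 2.345524 × 0.199 = 0.46676.
CI: 0.529 ± 0.46676 → (0.062, 0.996).
With 98% confidence, each one-unit increase in saturated fat intake is associated with a change of between 0.062 and 0.996 mg/dL in cholesterol level.

(0.062, 0.996)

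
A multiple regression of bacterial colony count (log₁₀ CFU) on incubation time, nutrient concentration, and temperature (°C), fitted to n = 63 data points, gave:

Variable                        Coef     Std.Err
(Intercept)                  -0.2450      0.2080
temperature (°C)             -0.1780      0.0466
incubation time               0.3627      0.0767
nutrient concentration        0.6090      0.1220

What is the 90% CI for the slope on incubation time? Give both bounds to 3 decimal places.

(0.235, 0.491)

Read off: b = 0.3627, SE = 0.0767 for incubation time.
df = n − k − 1 = 63 − 3 − 1 = 59.
t* = t_{0.05, 59} = 1.671093.
Margin = t* × SE = 1.671093 × 0.0767 = 0.12817.
CI: 0.3627 ± 0.12817 → (0.235, 0.491).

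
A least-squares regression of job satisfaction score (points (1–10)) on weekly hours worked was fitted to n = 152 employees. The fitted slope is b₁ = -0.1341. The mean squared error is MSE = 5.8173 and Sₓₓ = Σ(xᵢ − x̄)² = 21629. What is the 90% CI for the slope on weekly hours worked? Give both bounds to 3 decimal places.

(-0.161, -0.107)

SE(b₁) = √(MSE/Sₓₓ) = √(5.8173/21629) = 0.0163999.
df = n − 2 = 150.
t* = t_{0.05, 150} = 1.655076.
Margin = t* × SE = 1.655076 × 0.0163999 = 0.02714.
CI: -0.1341 ± 0.02714 → (-0.161, -0.107).
With 90% confidence, each one-unit increase in weekly hours worked is associated with a change of between -0.161 and -0.107 points (1–10) in job satisfaction score.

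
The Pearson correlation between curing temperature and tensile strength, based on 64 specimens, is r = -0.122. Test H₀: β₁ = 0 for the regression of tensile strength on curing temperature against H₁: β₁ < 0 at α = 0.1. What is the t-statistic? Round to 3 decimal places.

t = -0.968

t = r·√(n − 2)/√(1 − r²) = -0.122·√62/√0.985116 = -0.968.
df = n − 2 = 62.
One-sided p ≈ 0.1684, which is ≥ 0.1, so fail to reject H₀.
The data do not give significant evidence of a linear association between curing temperature and tensile strength.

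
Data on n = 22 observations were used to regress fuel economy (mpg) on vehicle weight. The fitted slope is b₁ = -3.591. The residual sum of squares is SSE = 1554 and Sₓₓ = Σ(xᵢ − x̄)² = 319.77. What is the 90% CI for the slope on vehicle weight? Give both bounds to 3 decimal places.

MSE = SSE/(n − 2) = 1554/20 = 77.7.
SE(b₁) = √(MSE/Sₓₓ) = √(77.7/319.77) = 0.492937.
df = n − 2 = 20.
t* = t_{0.05, 20} = 1.724718.
Margin = t* × SE = 1.724718 × 0.492937 = 0.85018.
CI: -3.591 ± 0.85018 → (-4.441, -2.741).
With 90% confidence, each one-unit increase in vehicle weight is associated with a change of between -4.441 and -2.741 mpg in fuel economy.

(-4.441, -2.741)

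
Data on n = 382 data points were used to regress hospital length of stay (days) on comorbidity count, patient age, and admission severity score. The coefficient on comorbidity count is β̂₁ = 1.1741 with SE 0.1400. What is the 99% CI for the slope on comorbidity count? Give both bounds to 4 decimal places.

(0.8117, 1.5365)

df = n − k − 1 = 382 − 3 − 1 = 378.
t* = t_{0.005, 378} = 2.588898.
Margin = t* × SE = 2.588898 × 0.1400 = 0.362446.
CI: 1.1741 ± 0.362446 → (0.8117, 1.5365).
With 99% confidence, each one-unit increase in comorbidity count is associated with a change of between 0.8117 and 1.5365 days in hospital length of stay, holding the other predictors fixed.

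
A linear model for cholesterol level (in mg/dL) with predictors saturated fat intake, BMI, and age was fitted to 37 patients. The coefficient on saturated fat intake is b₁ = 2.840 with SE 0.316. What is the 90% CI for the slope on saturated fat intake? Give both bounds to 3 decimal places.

(2.305, 3.375)

df = n − k − 1 = 37 − 3 − 1 = 33.
t* = t_{0.05, 33} = 1.69236.
Margin = t* × SE = 1.69236 × 0.316 = 0.53479.
CI: 2.840 ± 0.53479 → (2.305, 3.375).
With 90% confidence, each one-unit increase in saturated fat intake is associated with a change of between 2.305 and 3.375 mg/dL in cholesterol level, holding the other predictors fixed.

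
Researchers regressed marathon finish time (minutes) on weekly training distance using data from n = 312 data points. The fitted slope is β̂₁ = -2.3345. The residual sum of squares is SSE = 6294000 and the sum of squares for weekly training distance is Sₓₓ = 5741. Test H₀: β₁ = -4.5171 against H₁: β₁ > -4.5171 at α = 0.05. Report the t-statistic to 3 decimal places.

t = 1.161

MSE = SSE/(n − 2) = 6294000/310 = 20303.2.
SE(β̂₁) = √(MSE/Sₓₓ) = √(20303.2/5741) = 1.88057.
t = (-2.3345 − (-4.5171)) / 1.88057 = 1.161.
df = n − 2 = 310.
One-sided p ≈ 0.1233, which is ≥ 0.05, so fail to reject H₀.
The data do not give significant evidence that the true slope on weekly training distance exceeds -4.5171 minutes per unit.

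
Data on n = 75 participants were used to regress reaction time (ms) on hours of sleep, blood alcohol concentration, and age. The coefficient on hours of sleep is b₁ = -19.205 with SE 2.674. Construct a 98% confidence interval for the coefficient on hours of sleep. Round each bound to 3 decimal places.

df = n − k − 1 = 75 − 3 − 1 = 71.
t* = t_{0.01, 71} = 2.380024.
Margin = t* × SE = 2.380024 × 2.674 = 6.36418.
CI: -19.205 ± 6.36418 → (-25.569, -12.841).
With 98% confidence, each one-unit increase in hours of sleep is associated with a change of between -25.569 and -12.841 ms in reaction time, holding the other predictors fixed.

(-25.569, -12.841)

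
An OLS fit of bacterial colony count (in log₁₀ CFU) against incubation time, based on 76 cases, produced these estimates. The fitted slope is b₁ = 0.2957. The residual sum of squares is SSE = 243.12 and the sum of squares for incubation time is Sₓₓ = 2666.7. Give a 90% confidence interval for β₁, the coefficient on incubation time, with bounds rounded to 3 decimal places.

MSE = SSE/(n − 2) = 243.12/74 = 3.28541.
SE(b₁) = √(MSE/Sₓₓ) = √(3.28541/2666.7) = 0.0351.
df = n − 2 = 74.
t* = t_{0.05, 74} = 1.665707.
Margin = t* × SE = 1.665707 × 0.0351 = 0.05847.
CI: 0.2957 ± 0.05847 → (0.237, 0.354).
With 90% confidence, each one-unit increase in incubation time is associated with a change of between 0.237 and 0.354 log₁₀ CFU in bacterial colony count.

(0.237, 0.354)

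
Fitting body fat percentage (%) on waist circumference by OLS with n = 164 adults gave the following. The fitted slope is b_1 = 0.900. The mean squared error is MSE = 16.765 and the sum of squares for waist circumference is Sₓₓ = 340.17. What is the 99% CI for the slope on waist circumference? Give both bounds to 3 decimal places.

(0.321, 1.479)

SE(b_1) = √(MSE/Sₓₓ) = √(16.765/340.17) = 0.222.
df = n − 2 = 162.
t* = t_{0.005, 162} = 2.606518.
Margin = t* × SE = 2.606518 × 0.222 = 0.57865.
CI: 0.900 ± 0.57865 → (0.321, 1.479).
With 99% confidence, each one-unit increase in waist circumference is associated with a change of between 0.321 and 1.479 % in body fat percentage.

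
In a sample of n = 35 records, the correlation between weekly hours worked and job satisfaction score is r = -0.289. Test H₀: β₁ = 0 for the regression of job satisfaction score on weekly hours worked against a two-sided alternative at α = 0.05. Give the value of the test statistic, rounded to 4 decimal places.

t = r·√(n − 2)/√(1 − r²) = -0.289·√33/√0.916479 = -1.7342.
df = n − 2 = 33.
Two-sided p ≈ 0.0922, which is ≥ 0.05, so fail to reject H₀.
The data do not give significant evidence of a linear association between weekly hours worked and job satisfaction score.

t = -1.7342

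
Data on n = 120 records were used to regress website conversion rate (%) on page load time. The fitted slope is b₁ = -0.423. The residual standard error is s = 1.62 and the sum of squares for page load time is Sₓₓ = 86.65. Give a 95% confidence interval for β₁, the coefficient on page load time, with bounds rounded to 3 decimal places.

SE(b₁) = s/√Sₓₓ = 1.62/√86.65 = 0.174033.
df = n − 2 = 118.
t* = t_{0.025, 118} = 1.980272.
Margin = t* × SE = 1.980272 × 0.174033 = 0.34463.
CI: -0.423 ± 0.34463 → (-0.768, -0.078).
With 95% confidence, each one-unit increase in page load time is associated with a change of between -0.768 and -0.078 % in website conversion rate.

(-0.768, -0.078)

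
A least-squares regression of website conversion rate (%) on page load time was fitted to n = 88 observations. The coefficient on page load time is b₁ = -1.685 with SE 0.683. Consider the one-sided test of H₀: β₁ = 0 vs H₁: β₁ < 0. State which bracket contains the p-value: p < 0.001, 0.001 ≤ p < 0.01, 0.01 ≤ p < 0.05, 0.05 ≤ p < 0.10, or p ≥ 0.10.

t = -1.685 / 0.683 = -2.467.
df = n − 2 = 88 − 2 = 86.
One-sided p = P(T_{86} < t) ≈ 0.0078.
So 0.001 ≤ p < 0.01.

0.001 ≤ p < 0.01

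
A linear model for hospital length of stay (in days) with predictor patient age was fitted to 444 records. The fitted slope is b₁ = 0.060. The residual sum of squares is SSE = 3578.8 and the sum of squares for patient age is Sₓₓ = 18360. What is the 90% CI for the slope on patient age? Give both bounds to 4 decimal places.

(0.0254, 0.0946)

MSE = SSE/(n − 2) = 3578.8/442 = 8.09683.
SE(b₁) = √(MSE/Sₓₓ) = √(8.09683/18360) = 0.0210001.
df = n − 2 = 442.
t* = t_{0.05, 442} = 1.648308.
Margin = t* × SE = 1.648308 × 0.0210001 = 0.034615.
CI: 0.060 ± 0.034615 → (0.0254, 0.0946).
With 90% confidence, each one-unit increase in patient age is associated with a change of between 0.0254 and 0.0946 days in hospital length of stay.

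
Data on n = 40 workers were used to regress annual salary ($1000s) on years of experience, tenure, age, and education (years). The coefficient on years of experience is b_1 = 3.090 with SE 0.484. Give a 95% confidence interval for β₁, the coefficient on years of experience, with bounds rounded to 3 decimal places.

df = n − k − 1 = 40 − 4 − 1 = 35.
t* = t_{0.025, 35} = 2.030108.
Margin = t* × SE = 2.030108 × 0.484 = 0.98257.
CI: 3.090 ± 0.98257 → (2.107, 4.073).
With 95% confidence, each one-unit increase in years of experience is associated with a change of between 2.107 and 4.073 $1000s in annual salary, holding the other predictors fixed.

(2.107, 4.073)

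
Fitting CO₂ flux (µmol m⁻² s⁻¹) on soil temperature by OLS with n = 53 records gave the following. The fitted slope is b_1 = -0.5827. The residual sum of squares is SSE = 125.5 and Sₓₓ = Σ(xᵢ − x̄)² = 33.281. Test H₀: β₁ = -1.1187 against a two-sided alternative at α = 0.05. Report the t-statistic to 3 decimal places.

t = 1.971

MSE = SSE/(n − 2) = 125.5/51 = 2.46078.
SE(b_1) = √(MSE/Sₓₓ) = √(2.46078/33.281) = 0.271918.
t = (-0.5827 − (-1.1187)) / 0.271918 = 1.971.
df = n − 2 = 51.
Two-sided p ≈ 0.0541, which is ≥ 0.05, so fail to reject H₀.
The data are consistent with a true slope of -1.1187 µmol m⁻² s⁻¹ per unit of soil temperature.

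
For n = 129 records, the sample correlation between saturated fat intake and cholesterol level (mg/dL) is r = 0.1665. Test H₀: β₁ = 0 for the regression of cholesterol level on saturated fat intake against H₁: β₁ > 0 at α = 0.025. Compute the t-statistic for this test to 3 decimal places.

t = 1.903

t = r·√(n − 2)/√(1 − r²) = 0.1665·√127/√0.972278 = 1.903.
df = n − 2 = 127.
One-sided p ≈ 0.0297, which is ≥ 0.025, so fail to reject H₀.
The data do not give significant evidence of a linear association between saturated fat intake and cholesterol level.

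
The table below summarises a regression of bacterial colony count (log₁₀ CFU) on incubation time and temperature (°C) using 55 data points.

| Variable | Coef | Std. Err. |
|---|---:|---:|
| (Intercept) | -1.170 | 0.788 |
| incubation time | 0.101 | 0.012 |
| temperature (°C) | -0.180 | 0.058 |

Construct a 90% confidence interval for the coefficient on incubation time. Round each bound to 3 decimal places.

Read off: b = 0.101, SE = 0.012 for incubation time.
df = n − k − 1 = 55 − 2 − 1 = 52.
t* = t_{0.05, 52} = 1.674689.
Margin = t* × SE = 1.674689 × 0.012 = 0.02010.
CI: 0.101 ± 0.02010 → (0.081, 0.121).

(0.081, 0.121)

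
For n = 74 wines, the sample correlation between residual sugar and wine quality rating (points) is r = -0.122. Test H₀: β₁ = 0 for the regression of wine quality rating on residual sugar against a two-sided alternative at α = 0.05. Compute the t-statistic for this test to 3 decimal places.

t = r·√(n − 2)/√(1 − r²) = -0.122·√72/√0.985116 = -1.043.
df = n − 2 = 72.
Two-sided p ≈ 0.3004, which is ≥ 0.05, so fail to reject H₀.
The data do not give significant evidence of a linear association between residual sugar and wine quality rating.

t = -1.043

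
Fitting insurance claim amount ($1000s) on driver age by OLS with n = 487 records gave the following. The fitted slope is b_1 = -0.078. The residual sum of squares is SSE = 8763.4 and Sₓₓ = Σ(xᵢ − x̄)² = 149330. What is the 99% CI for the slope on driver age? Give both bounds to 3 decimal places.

MSE = SSE/(n − 2) = 8763.4/485 = 18.0689.
SE(b_1) = √(MSE/Sₓₓ) = √(18.0689/149330) = 0.011.
df = n − 2 = 485.
t* = t_{0.005, 485} = 2.586004.
Margin = t* × SE = 2.586004 × 0.011 = 0.02845.
CI: -0.078 ± 0.02845 → (-0.106, -0.050).
With 99% confidence, each one-unit increase in driver age is associated with a change of between -0.106 and -0.050 $1000s in insurance claim amount.

(-0.106, -0.050)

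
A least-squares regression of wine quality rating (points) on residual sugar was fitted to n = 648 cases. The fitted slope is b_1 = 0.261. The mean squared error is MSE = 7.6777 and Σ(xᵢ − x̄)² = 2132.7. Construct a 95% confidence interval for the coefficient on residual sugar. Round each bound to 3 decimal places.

SE(b_1) = √(MSE/Sₓₓ) = √(7.6777/2132.7) = 0.0599999.
df = n − 2 = 646.
t* = t_{0.025, 646} = 1.963643.
Margin = t* × SE = 1.963643 × 0.0599999 = 0.11782.
CI: 0.261 ± 0.11782 → (0.143, 0.379).
With 95% confidence, each one-unit increase in residual sugar is associated with a change of between 0.143 and 0.379 points in wine quality rating.

(0.143, 0.379)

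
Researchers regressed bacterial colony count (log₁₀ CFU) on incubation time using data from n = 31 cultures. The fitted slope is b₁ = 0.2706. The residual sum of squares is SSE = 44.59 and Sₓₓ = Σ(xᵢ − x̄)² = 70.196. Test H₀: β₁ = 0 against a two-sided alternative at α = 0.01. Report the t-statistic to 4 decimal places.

MSE = SSE/(n − 2) = 44.59/29 = 1.53759.
SE(b₁) = √(MSE/Sₓₓ) = √(1.53759/70.196) = 0.148001.
t = 0.2706 / 0.148001 = 1.8284.
df = n − 2 = 29.
Two-sided p ≈ 0.0778, which is ≥ 0.01, so fail to reject H₀.
The data do not give significant evidence of an association between incubation time and bacterial colony count.

t = 1.8284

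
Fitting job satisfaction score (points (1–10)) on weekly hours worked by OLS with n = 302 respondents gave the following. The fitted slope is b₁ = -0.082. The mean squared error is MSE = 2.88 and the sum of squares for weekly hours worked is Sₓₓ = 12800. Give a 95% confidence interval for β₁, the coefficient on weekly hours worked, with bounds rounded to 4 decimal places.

SE(b₁) = √(MSE/Sₓₓ) = √(2.88/12800) = 0.015.
df = n − 2 = 300.
t* = t_{0.025, 300} = 1.967903.
Margin = t* × SE = 1.967903 × 0.015 = 0.029519.
CI: -0.082 ± 0.029519 → (-0.1115, -0.0525).
With 95% confidence, each one-unit increase in weekly hours worked is associated with a change of between -0.1115 and -0.0525 points (1–10) in job satisfaction score.

(-0.1115, -0.0525)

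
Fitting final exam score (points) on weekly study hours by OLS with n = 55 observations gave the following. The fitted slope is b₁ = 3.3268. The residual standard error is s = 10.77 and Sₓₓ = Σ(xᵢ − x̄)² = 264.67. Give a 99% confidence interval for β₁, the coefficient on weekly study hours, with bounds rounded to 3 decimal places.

SE(b₁) = s/√Sₓₓ = 10.77/√264.67 = 0.662008.
df = n − 2 = 53.
t* = t_{0.005, 53} = 2.671823.
Margin = t* × SE = 2.671823 × 0.662008 = 1.76877.
CI: 3.3268 ± 1.76877 → (1.558, 5.096).
With 99% confidence, each one-unit increase in weekly study hours is associated with a change of between 1.558 and 5.096 points in final exam score.

(1.558, 5.096)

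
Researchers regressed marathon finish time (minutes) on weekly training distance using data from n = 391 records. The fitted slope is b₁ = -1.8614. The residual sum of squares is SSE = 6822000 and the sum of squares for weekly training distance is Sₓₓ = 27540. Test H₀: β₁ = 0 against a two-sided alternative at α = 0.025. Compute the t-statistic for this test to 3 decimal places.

MSE = SSE/(n − 2) = 6822000/389 = 17537.3.
SE(b₁) = √(MSE/Sₓₓ) = √(17537.3/27540) = 0.797993.
t = -1.8614 / 0.797993 = -2.333.
df = n − 2 = 389.
Two-sided p ≈ 0.0202, which is < 0.025, so reject H₀.
There is evidence that weekly training distance is associated with marathon finish time.

t = -2.333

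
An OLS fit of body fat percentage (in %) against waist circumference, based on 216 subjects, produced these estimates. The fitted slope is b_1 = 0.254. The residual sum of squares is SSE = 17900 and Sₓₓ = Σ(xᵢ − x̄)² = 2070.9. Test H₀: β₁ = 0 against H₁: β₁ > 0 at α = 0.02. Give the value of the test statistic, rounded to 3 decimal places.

t = 1.264

MSE = SSE/(n − 2) = 17900/214 = 83.6449.
SE(b_1) = √(MSE/Sₓₓ) = √(83.6449/2070.9) = 0.200974.
t = 0.254 / 0.200974 = 1.264.
df = n − 2 = 214.
One-sided p ≈ 0.1038, which is ≥ 0.02, so fail to reject H₀.
The data do not give significant evidence that the true slope on waist circumference is positive.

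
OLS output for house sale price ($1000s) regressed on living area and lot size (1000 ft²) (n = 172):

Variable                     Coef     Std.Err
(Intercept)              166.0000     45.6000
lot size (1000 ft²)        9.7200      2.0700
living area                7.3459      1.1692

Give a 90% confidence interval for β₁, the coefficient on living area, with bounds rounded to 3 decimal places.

(5.412, 9.280)

Read off: b = 7.3459, SE = 1.1692 for living area.
df = n − k − 1 = 172 − 2 − 1 = 169.
t* = t_{0.05, 169} = 1.65392.
Margin = t* × SE = 1.65392 × 1.1692 = 1.93376.
CI: 7.3459 ± 1.93376 → (5.412, 9.280).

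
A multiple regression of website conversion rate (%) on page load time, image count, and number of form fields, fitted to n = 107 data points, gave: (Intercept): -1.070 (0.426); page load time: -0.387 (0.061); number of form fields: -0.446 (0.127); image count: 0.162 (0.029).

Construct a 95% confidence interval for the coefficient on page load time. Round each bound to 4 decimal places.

Read off: b = -0.387, SE = 0.061 for page load time.
df = n − k − 1 = 107 − 3 − 1 = 103.
t* = t_{0.025, 103} = 1.983264.
Margin = t* × SE = 1.983264 × 0.061 = 0.120979.
CI: -0.387 ± 0.120979 → (-0.5080, -0.2660).

(-0.5080, -0.2660)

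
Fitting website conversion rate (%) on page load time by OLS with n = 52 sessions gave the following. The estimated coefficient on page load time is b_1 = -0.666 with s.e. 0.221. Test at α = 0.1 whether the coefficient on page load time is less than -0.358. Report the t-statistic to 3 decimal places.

t = -1.394

H₀: β₁ = -0.358 vs H₁: β₁ < -0.358.
t = (b_1 − β₁⁰)/SE = (-0.666 − (-0.358)) / 0.221 = -1.394.
df = n − 2 = 52 − 2 = 50.
One-sided p ≈ 0.0848, which is < 0.1, so reject H₀.
There is evidence that the true slope on page load time is below -0.358 % per unit.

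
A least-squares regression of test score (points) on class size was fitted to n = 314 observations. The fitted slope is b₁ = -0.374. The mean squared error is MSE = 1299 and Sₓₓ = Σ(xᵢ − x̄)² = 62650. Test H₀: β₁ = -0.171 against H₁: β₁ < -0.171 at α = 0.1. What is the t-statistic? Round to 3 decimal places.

SE(b₁) = √(MSE/Sₓₓ) = √(1299/62650) = 0.143994.
t = (-0.374 − (-0.171)) / 0.143994 = -1.410.
df = n − 2 = 312.
One-sided p ≈ 0.0798, which is < 0.1, so reject H₀.
There is evidence that the true slope on class size is below -0.171 points per unit.

t = -1.410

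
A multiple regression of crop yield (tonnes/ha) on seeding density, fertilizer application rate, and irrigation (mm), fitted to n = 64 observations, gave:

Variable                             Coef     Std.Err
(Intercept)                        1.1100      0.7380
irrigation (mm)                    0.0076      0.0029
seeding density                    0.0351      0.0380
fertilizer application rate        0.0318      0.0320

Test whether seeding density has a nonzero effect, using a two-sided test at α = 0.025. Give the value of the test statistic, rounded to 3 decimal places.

t = 0.924

Read off: b = 0.0351, SE = 0.0380 for seeding density.
H₀: β₁ = 0 vs H₁: β₁ ≠ 0.
t = 0.0351 / 0.0380 = 0.924.
df = n − k − 1 = 64 − 3 − 1 = 60.
Two-sided p ≈ 0.3594, which is ≥ 0.025, so fail to reject H₀.
The data do not give significant evidence of an association between seeding density and crop yield, after adjusting for the other predictors.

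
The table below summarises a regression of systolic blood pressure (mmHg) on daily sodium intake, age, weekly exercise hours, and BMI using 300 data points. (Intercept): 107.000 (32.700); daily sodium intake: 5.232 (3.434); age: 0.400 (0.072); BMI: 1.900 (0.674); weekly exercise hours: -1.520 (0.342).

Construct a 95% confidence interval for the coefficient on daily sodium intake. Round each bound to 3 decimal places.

Read off: b = 5.232, SE = 3.434 for daily sodium intake.
df = n − k − 1 = 300 − 4 − 1 = 295.
t* = t_{0.025, 295} = 1.968038.
Margin = t* × SE = 1.968038 × 3.434 = 6.75824.
CI: 5.232 ± 6.75824 → (-1.526, 11.990).

(-1.526, 11.990)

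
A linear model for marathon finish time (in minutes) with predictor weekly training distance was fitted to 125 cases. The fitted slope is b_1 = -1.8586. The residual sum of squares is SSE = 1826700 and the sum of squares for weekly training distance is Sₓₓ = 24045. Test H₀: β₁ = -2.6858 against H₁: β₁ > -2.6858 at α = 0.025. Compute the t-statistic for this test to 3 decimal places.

t = 1.053

MSE = SSE/(n − 2) = 1826700/123 = 14851.2.
SE(b_1) = √(MSE/Sₓₓ) = √(14851.2/24045) = 0.785902.
t = (-1.8586 − (-2.6858)) / 0.785902 = 1.053.
df = n − 2 = 123.
One-sided p ≈ 0.1473, which is ≥ 0.025, so fail to reject H₀.
The data do not give significant evidence that the true slope on weekly training distance exceeds -2.6858 minutes per unit.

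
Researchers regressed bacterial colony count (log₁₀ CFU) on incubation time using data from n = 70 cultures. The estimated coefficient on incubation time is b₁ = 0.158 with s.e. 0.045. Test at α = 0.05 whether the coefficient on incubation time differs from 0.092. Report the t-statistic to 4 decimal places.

t = 1.4667

H₀: β₁ = 0.092 vs H₁: β₁ ≠ 0.092.
t = (b₁ − β₁⁰)/SE = (0.158 − 0.092) / 0.045 = 1.4667.
df = n − 2 = 70 − 2 = 68.
Two-sided p ≈ 0.1471, which is ≥ 0.05, so fail to reject H₀.
The data are consistent with a true slope of 0.092 log₁₀ CFU per unit of incubation time.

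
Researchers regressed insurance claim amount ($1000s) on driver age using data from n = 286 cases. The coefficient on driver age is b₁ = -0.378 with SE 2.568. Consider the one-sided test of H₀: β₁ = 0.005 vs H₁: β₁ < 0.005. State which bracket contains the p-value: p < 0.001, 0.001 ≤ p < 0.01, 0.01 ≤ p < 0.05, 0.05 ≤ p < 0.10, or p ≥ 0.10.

t = (-0.378 − 0.005) / 2.568 = -0.149.
df = n − 2 = 286 − 2 = 284.
One-sided p = P(T_{284} < t) ≈ 0.4408.
So p ≥ 0.10.

p ≥ 0.10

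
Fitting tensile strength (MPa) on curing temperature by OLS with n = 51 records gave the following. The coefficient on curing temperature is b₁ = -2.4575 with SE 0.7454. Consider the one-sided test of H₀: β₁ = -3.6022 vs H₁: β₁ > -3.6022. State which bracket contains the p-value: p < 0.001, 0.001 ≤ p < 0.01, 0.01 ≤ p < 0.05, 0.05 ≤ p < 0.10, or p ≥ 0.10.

0.05 ≤ p < 0.10

t = (-2.4575 − (-3.6022)) / 0.7454 = 1.536.
df = n − 2 = 51 − 2 = 49.
One-sided p = P(T_{49} > t) ≈ 0.0655.
So 0.05 ≤ p < 0.10.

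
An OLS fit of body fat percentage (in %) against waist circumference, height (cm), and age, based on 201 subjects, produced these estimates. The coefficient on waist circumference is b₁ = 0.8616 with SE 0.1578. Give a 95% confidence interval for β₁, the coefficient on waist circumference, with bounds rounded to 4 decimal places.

(0.5504, 1.1728)

df = n − k − 1 = 201 − 3 − 1 = 197.
t* = t_{0.025, 197} = 1.972079.
Margin = t* × SE = 1.972079 × 0.1578 = 0.311194.
CI: 0.8616 ± 0.311194 → (0.5504, 1.1728).
With 95% confidence, each one-unit increase in waist circumference is associated with a change of between 0.5504 and 1.1728 % in body fat percentage, holding the other predictors fixed.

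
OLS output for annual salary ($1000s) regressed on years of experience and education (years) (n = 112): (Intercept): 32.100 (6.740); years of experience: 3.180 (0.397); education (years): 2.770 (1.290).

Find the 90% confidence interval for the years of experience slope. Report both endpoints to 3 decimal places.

Read off: b = 3.180, SE = 0.397 for years of experience.
df = n − k − 1 = 112 − 2 − 1 = 109.
t* = t_{0.05, 109} = 1.658953.
Margin = t* × SE = 1.658953 × 0.397 = 0.65860.
CI: 3.180 ± 0.65860 → (2.521, 3.839).

(2.521, 3.839)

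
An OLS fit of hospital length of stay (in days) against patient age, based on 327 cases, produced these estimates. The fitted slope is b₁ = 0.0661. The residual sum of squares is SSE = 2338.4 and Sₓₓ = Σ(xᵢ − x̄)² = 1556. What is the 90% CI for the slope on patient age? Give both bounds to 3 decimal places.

MSE = SSE/(n − 2) = 2338.4/325 = 7.19508.
SE(b₁) = √(MSE/Sₓₓ) = √(7.19508/1556) = 0.0680006.
df = n − 2 = 325.
t* = t_{0.05, 325} = 1.649556.
Margin = t* × SE = 1.649556 × 0.0680006 = 0.11217.
CI: 0.0661 ± 0.11217 → (-0.046, 0.178).
With 90% confidence, each one-unit increase in patient age is associated with a change of between -0.046 and 0.178 days in hospital length of stay.

(-0.046, 0.178)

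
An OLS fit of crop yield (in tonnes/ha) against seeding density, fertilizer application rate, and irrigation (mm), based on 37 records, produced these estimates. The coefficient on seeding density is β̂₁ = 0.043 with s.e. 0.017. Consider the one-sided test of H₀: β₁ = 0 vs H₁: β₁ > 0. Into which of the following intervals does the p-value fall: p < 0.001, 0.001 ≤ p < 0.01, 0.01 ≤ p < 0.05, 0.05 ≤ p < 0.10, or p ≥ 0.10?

t = 0.043 / 0.017 = 2.529.
df = n − k − 1 = 37 − 3 − 1 = 33.
One-sided p = P(T_{33} > t) ≈ 0.0082.
So 0.001 ≤ p < 0.01.

0.001 ≤ p < 0.01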